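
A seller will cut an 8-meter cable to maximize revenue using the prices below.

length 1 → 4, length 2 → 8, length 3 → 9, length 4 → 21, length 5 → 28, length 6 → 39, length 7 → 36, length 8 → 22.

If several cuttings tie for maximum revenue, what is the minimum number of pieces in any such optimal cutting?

2

Consider every possible first cut. r[k] is the best of p[i]+r[k−i] over all sellable i≤k.
r[1] = 4
r[2] = max(4+4, 8+0) = 8
r[3] = max(4+8, 8+4, 9+0) = 12
r[4] = max(4+12, 8+8, 9+4, 21+0) = 21
r[5] = max(4+21, 8+12, 9+8, 21+4, 28+0) = 28
r[6] = max(4+28, 8+21, 9+12, 21+8, 28+4, 39+0) = 39
r[7] = max(4+39, 8+28, 9+21, …, 39+4, 36+0) = 43
r[8] = max(4+43, 8+39, 9+28, …, 36+4, 22+0) = 47
Maximum revenue is 47.
Now minimize piece count subject to staying optimal: for each k, pieces[k] = 1 + min over i with p[i]+r[k−i]=r[k] of pieces[k−i].
pieces[5] = 1
pieces[6] = 1
pieces[7] = 2
pieces[8] = 2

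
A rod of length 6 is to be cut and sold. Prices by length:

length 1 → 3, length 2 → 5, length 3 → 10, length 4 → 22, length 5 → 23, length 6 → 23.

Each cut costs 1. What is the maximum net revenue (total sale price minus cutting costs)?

Consider every possible first cut. net[k] is the best of p[i]+net[k−i] over all sellable i≤k, charging 1 whenever i<k.
net[1] = 3
net[2] = max(3+3-1, 5+0) = 5
net[3] = max(3+5-1, 5+3-1, 10+0) = 10
net[4] = max(3+10-1, 5+5-1, 10+3-1, 22+0) = 22
net[5] = max(3+22-1, 5+10-1, 10+5-1, 22+3-1, 23+0) = 24
net[6] = max(3+24-1, 5+22-1, 10+10-1, 22+5-1, 23+3-1, 23+0) = 26
One optimal plan: pieces 4 + 1 + 1 (2 cuts) → 28 − 2 = 26.

26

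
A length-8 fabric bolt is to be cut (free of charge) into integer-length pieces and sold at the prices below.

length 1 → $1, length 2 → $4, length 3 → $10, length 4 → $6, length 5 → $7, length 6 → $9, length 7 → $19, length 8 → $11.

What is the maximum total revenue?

Consider every possible first cut. R[k] is the best of p[i]+R[k−i] over all sellable i≤k.
R[1] = 1
R[2] = 4
R[3] = 10
R[4] = 11  (first piece 1, then R[3]=10)
R[5] = 14  (first piece 2, then R[3]=10)
R[6] = 20  (first piece 3, then R[3]=10)
R[7] = 21  (first piece 1, then R[6]=20)
R[8] = 24  (first piece 2, then R[6]=20)
One optimal cutting: 3 + 3 + 2 → $10 + $10 + $4 = $24.

24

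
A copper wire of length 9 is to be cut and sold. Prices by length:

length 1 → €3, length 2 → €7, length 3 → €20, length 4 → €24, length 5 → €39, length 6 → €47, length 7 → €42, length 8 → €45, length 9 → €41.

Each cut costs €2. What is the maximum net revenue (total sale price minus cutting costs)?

65

Let v[k] be the best obtainable value from length k. For each k, try every first piece i and keep the best of price[i] + v[k−i] minus the 2 cut fee when i<k.
v[1] = 3
v[2] = 7
v[3] = 20
v[4] = 24
v[5] = 39
v[6] = 47
v[7] = 48  (first piece 1, then v[6]=47)
v[8] = 57  (first piece 3, then v[5]=39)
v[9] = 65  (first piece 3, then v[6]=47)
One optimal plan: pieces 6 + 3 (1 cut) → €67 − €2 = €65.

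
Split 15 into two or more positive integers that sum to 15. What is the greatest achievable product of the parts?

243

Let P[k] be the best product for length k (with at least one cut). For each first piece i, the rest contributes max(k−i, P[k−i]).
Small cases: P[2]=1, P[3]=2, P[4]=4, P[5]=6, P[6]=9, P[7]=12, P[8]=18, P[9]=27.
P[10] = max(1×27, 2×18, 3×12, …, 8×2, 9×1) = 36
P[11] = max(1×36, 2×27, 3×18, …, 9×2, 10×1) = 54
P[12] = max(1×54, 2×36, 3×27, …, 10×2, 11×1) = 81
P[13] = max(1×81, 2×54, 3×36, …, 11×2, 12×1) = 108
P[14] = max(1×108, 2×81, 3×54, …, 12×2, 13×1) = 162
P[15] = max(1×162, 2×108, 3×81, …, 13×2, 14×1) = 243
One optimal split: 3 + 3 + 3 + 3 + 3; product 3×3×3×3×3 = 243.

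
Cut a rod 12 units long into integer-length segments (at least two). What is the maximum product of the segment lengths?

Let prod[k] be the best product for length k (with at least one cut). For each first piece i, the rest contributes max(k−i, prod[k−i]).
prod[2] = 1*max(1,0) = 1*1 = 1
prod[3] = max(1*2, 2*1) = 2
prod[4] = max(1*3, 2*2, 3*1) = 4
prod[5] = max(1*4, 2*3, 3*2, 4*1) = 6
prod[6] = max(1*6, 2*4, 3*3, 4*2, 5*1) = 9
prod[7] = max(1*9, 2*6, 3*4, 4*3, 5*2, 6*1) = 12
prod[8] = max(1*12, 2*9, 3*6, …, 6*2, 7*1) = 18
prod[9] = max(1*18, 2*12, 3*9, …, 7*2, 8*1) = 27
prod[10] = max(1*27, 2*18, 3*12, …, 8*2, 9*1) = 36
prod[11] = max(1*36, 2*27, 3*18, …, 9*2, 10*1) = 54
prod[12] = max(1*54, 2*36, 3*27, …, 10*2, 11*1) = 81
One optimal split: 3 + 3 + 3 + 3; product 3*3*3*3 = 81.

81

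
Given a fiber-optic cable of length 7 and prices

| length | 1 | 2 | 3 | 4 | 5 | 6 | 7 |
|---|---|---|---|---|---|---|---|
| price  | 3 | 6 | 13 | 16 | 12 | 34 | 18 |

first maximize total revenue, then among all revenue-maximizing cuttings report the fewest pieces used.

2

Consider every possible first cut. r[k] is the best of p[i]+r[k−i] over all sellable i≤k.
r[1] = 3
r[2] = 6  (first piece 1, then r[1]=3)
r[3] = 13
r[4] = 16  (first piece 1, then r[3]=13)
r[5] = 19  (first piece 1, then r[4]=16)
r[6] = 34
r[7] = 37  (first piece 1, then r[6]=34)
Maximum revenue is $37.
Now minimize piece count subject to staying optimal: for each k, pieces[k] = 1 + min over i with p[i]+r[k−i]=r[k] of pieces[k−i].
pieces[4] = 1
pieces[5] = 2
pieces[6] = 1
pieces[7] = 2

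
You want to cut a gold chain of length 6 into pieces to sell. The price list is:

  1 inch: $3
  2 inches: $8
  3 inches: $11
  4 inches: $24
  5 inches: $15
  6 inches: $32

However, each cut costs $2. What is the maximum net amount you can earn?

32

Let v[k] be the best obtainable value from length k. For each k, try every first piece i and keep the best of price[i] + v[k−i] minus the 2 cut fee when i<k.
v[1] = 3
v[2] = max(3+3-2, 8+0) = 8
v[3] = max(3+8-2, 8+3-2, 11+0) = 11
v[4] = max(3+11-2, 8+8-2, 11+3-2, 24+0) = 24
v[5] = max(3+24-2, 8+11-2, 11+8-2, 24+3-2, 15+0) = 25
v[6] = max(3+25-2, 8+24-2, 11+11-2, 24+8-2, 15+3-2, 32+0) = 32
Best is to make no cuts and sell whole for $32.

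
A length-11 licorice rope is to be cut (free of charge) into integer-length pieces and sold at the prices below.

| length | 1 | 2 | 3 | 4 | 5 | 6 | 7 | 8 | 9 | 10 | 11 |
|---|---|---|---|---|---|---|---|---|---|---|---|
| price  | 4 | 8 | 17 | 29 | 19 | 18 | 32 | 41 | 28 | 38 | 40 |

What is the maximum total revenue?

Let best[k] be the best obtainable value from length k. For each k, try every first piece i and keep the best of price[i] + best[k−i].
best[1] = 4
best[2] = 8  (first piece 1, then best[1]=4)
best[3] = 17
best[4] = 29
best[5] = 33  (first piece 1, then best[4]=29)
best[6] = 37  (first piece 1, then best[5]=33)
best[7] = 46  (first piece 3, then best[4]=29)
best[8] = 58  (first piece 4, then best[4]=29)
best[9] = 62  (first piece 1, then best[8]=58)
best[10] = 66  (first piece 1, then best[9]=62)
best[11] = 75  (first piece 3, then best[8]=58)
One optimal cutting: 4 + 4 + 3 → ¢29 + ¢29 + ¢17 = ¢75.

75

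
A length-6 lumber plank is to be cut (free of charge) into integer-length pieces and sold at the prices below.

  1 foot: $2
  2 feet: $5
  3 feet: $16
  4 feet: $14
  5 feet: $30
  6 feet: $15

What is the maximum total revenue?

32

Build r[k] bottom-up: r[k] = max over allowed piece i of (p[i] + r[k−i]).
r[1] = 2
r[2] = max(2+2, 5+0) = 5
r[3] = max(2+5, 5+2, 16+0) = 16
r[4] = max(2+16, 5+5, 16+2, 14+0) = 18
r[5] = max(2+18, 5+16, 16+5, 14+2, 30+0) = 30
r[6] = max(2+30, 5+18, 16+16, 14+5, 30+2, 15+0) = 32
One optimal cutting: 5 + 1 → $30 + $2 = $32.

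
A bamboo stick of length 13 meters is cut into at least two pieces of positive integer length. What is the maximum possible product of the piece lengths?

Let prod[k] be the best product for length k (with at least one cut). For each first piece i, the rest contributes max(k−i, prod[k−i]).
prod[2] = 1·max(1,0) = 1·1 = 1
prod[3] = 1·max(2,1) = 1·2 = 2
prod[4] = 2·max(2,1) = 2·2 = 4
prod[5] = 2·max(3,2) = 2·3 = 6
prod[6] = 3·max(3,2) = 3·3 = 9
prod[7] = 2·max(5,6) = 2·6 = 12
prod[8] = 2·max(6,9) = 2·9 = 18
prod[9] = 3·max(6,9) = 3·9 = 27
prod[10] = 2·max(8,18) = 2·18 = 36
prod[11] = 2·max(9,27) = 2·27 = 54
prod[12] = 3·max(9,27) = 3·27 = 81
prod[13] = 2·max(11,54) = 2·54 = 108
One optimal split: 3 + 3 + 3 + 2 + 2; product 3·3·3·2·2 = 108.

108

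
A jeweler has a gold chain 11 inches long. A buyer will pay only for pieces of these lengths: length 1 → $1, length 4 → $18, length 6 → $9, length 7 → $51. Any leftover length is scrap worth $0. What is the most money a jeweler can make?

69

Build best[k] bottom-up: best[k] = max over allowed piece i of (p[i] + best[k−i]).
best[1] = 1
best[2] = 2  (first piece 1, then best[1]=1)
best[3] = 3  (first piece 1, then best[2]=2)
best[4] = max(1+3, 18+0) = 18
best[5] = max(1+18, 18+1) = 19
best[6] = max(1+19, 18+2, 9+0) = 20
best[7] = max(1+20, 18+3, 9+1, 51+0) = 51
best[8] = max(1+51, 18+18, 9+2, 51+1) = 52
best[9] = max(1+52, 18+19, 9+3, 51+2) = 53
best[10] = max(1+53, 18+20, 9+18, 51+3) = 54
best[11] = max(1+54, 18+51, 9+19, 51+18) = 69
One optimal cutting: 7 + 4 → $69.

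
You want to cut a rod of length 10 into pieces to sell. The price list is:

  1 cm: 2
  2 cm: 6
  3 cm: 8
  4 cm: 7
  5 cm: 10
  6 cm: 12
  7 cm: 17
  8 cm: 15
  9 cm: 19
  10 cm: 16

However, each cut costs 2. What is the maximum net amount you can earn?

23

Let r[k] be the best obtainable value from length k. For each k, try every first piece i and keep the best of price[i] + r[k−i] minus the 2 cut fee when i<k.
r[1] = 2
r[2] = max(2+2-2, 6+0) = 6
r[3] = max(2+6-2, 6+2-2, 8+0) = 8
r[4] = max(2+8-2, 6+6-2, 8+2-2, 7+0) = 10
r[5] = max(2+10-2, 6+8-2, 8+6-2, 7+2-2, 10+0) = 12
r[6] = max(2+12-2, 6+10-2, 8+8-2, 7+6-2, 10+2-2, 12+0) = 14
r[7] = max(2+14-2, 6+12-2, 8+10-2, …, 12+2-2, 17+0) = 17
r[8] = max(2+17-2, 6+14-2, 8+12-2, …, 17+2-2, 15+0) = 18
r[9] = max(2+18-2, 6+17-2, 8+14-2, …, 15+2-2, 19+0) = 21
r[10] = max(2+21-2, 6+18-2, 8+17-2, …, 19+2-2, 16+0) = 23
One optimal plan: pieces 7 + 3 (1 cut) → 25 − 2 = 23.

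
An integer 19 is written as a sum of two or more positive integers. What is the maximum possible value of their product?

Fill m[k] for k=2..19: at each k try every first piece i and multiply by the better of (k−i) uncut or m[k−i].
m[2] = 1*max(1,0) = 1*1 = 1
m[3] = 1*max(2,1) = 1*2 = 2
m[4] = 2*max(2,1) = 2*2 = 4
m[5] = 2*max(3,2) = 2*3 = 6
m[6] = 3*max(3,2) = 3*3 = 9
m[7] = 2*max(5,6) = 2*6 = 12
m[8] = 2*max(6,9) = 2*9 = 18
m[9] = 3*max(6,9) = 3*9 = 27
m[10] = 2*max(8,18) = 2*18 = 36
m[11] = 2*max(9,27) = 2*27 = 54
m[12] = 3*max(9,27) = 3*27 = 81
m[13] = 2*max(11,54) = 2*54 = 108
m[14] = 2*max(12,81) = 2*81 = 162
m[15] = 3*max(12,81) = 3*81 = 243
m[16] = 2*max(14,162) = 2*162 = 324
m[17] = 2*max(15,243) = 2*243 = 486
m[18] = 3*max(15,243) = 3*243 = 729
m[19] = 2*max(17,486) = 2*486 = 972
One optimal split: 3 + 3 + 3 + 3 + 3 + 2 + 2; product 3*3*3*3*3*2*2 = 972.

972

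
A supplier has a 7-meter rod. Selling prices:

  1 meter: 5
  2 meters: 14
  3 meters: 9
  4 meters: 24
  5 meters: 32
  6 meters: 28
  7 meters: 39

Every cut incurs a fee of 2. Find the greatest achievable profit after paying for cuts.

Consider every possible first cut. r[k] is the best of p[i]+r[k−i] over all sellable i≤k, charging 2 whenever i<k.
r[1] = 5
r[2] = 14
r[3] = 17  (first piece 1, then r[2]=14)
r[4] = 26  (first piece 2, then r[2]=14)
r[5] = 32
r[6] = 38  (first piece 2, then r[4]=26)
r[7] = 44  (first piece 2, then r[5]=32)
One optimal plan: pieces 5 + 2 (1 cut) → 46 − 2 = 44.

44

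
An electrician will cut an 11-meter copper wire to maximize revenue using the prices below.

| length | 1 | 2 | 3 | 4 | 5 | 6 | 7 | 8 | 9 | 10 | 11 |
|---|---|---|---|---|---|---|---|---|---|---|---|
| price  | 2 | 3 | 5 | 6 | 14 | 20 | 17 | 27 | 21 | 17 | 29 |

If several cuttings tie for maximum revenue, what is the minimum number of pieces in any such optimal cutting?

Let r[k] be the best obtainable value from length k. For each k, try every first piece i and keep the best of price[i] + r[k−i].
r[1] = 2
r[2] = 4  (first piece 1, then r[1]=2)
r[3] = 6  (first piece 1, then r[2]=4)
r[4] = 8  (first piece 1, then r[3]=6)
r[5] = 14
r[6] = 20
r[7] = 22  (first piece 1, then r[6]=20)
r[8] = 27
r[9] = 29  (first piece 1, then r[8]=27)
r[10] = 31  (first piece 1, then r[9]=29)
r[11] = 34  (first piece 5, then r[6]=20)
Maximum revenue is €34.
Now minimize piece count subject to staying optimal: for each k, pieces[k] = 1 + min over i with p[i]+r[k−i]=r[k] of pieces[k−i].
pieces[8] = 1
pieces[9] = 2
pieces[10] = 3
pieces[11] = 2

2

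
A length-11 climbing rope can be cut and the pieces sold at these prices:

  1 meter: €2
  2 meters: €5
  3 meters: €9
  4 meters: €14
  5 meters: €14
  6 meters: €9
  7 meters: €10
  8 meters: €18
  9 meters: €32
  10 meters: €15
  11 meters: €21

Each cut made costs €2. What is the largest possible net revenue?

35

Consider every possible first cut. net[k] is the best of p[i]+net[k−i] over all sellable i≤k, charging 2 whenever i<k.
net[1] = 2
net[2] = 5
net[3] = 9
net[4] = 14
net[5] = 14  (first piece 1, then net[4]=14)
net[6] = 17  (first piece 2, then net[4]=14)
net[7] = 21  (first piece 3, then net[4]=14)
net[8] = 26  (first piece 4, then net[4]=14)
net[9] = 32
net[10] = 32  (first piece 1, then net[9]=32)
net[11] = 35  (first piece 2, then net[9]=32)
One optimal plan: pieces 9 + 2 (1 cut) → €37 − €2 = €35.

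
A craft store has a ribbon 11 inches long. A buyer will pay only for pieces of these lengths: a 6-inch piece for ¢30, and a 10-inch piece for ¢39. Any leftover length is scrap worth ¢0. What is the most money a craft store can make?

Build f[k] bottom-up: f[k] = max over allowed piece i of (p[i] + f[k−i]).
f[1] = 0
f[2] = 0
f[3] = 0
f[4] = 0
f[5] = 0
f[6] = 30
f[7] = 30
f[8] = 30
f[9] = 30
f[10] = max(30+0, 39+0) = 39
f[11] = max(30+0, 39+0) = 39
One optimal cutting: pieces 10 with 1 inch of scrap → ¢39.

39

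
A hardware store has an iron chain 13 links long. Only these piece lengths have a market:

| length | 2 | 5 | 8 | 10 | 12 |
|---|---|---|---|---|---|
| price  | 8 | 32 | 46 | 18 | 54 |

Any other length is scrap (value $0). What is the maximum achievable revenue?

Consider every possible first cut. r[k] is the best of p[i]+r[k−i] over all sellable i≤k.
r[1] = 0
r[2] = 8
r[3] = 8
r[4] = 16  (first piece 2, then r[2]=8)
r[5] = 32
r[6] = 32
r[7] = 40  (first piece 2, then r[5]=32)
r[8] = 46
r[9] = 48  (first piece 2, then r[7]=40)
r[10] = 64  (first piece 5, then r[5]=32)
r[11] = 64
r[12] = 72  (first piece 2, then r[10]=64)
r[13] = 78  (first piece 5, then r[8]=46)
One optimal cutting: 8 + 5 → $78.

78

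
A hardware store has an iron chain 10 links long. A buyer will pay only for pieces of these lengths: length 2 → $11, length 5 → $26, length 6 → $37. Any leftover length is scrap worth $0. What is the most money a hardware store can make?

Build best[k] bottom-up: best[k] = max over allowed piece i of (p[i] + best[k−i]).
best[1] = 0
best[2] = 11
best[3] = 11
best[4] = 22  (first piece 2, then best[2]=11)
best[5] = 26
best[6] = 37
best[7] = 37
best[8] = 48  (first piece 2, then best[6]=37)
best[9] = 48
best[10] = 59  (first piece 2, then best[8]=48)
One optimal cutting: 6 + 2 + 2 → $59.

59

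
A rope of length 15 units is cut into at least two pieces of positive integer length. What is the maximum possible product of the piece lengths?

243

Let f[k] be the best product for length k (with at least one cut). For each first piece i, the rest contributes max(k−i, f[k−i]).
Small cases: f[2]=1, f[3]=2, f[4]=4, f[5]=6, f[6]=9, f[7]=12, f[8]=18.
f[9] = max(1·18, 2·12, 3·9, …, 7·2, 8·1) = 27
f[10] = max(1·27, 2·18, 3·12, …, 8·2, 9·1) = 36
f[11] = max(1·36, 2·27, 3·18, …, 9·2, 10·1) = 54
f[12] = max(1·54, 2·36, 3·27, …, 10·2, 11·1) = 81
f[13] = max(1·81, 2·54, 3·36, …, 11·2, 12·1) = 108
f[14] = max(1·108, 2·81, 3·54, …, 12·2, 13·1) = 162
f[15] = max(1·162, 2·108, 3·81, …, 13·2, 14·1) = 243
One optimal split: 3 + 3 + 3 + 3 + 3; product 3·3·3·3·3 = 243.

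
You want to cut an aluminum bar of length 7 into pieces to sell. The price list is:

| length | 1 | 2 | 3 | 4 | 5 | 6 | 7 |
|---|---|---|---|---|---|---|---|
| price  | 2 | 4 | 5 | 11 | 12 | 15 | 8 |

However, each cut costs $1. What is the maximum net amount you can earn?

16

Build v[k] bottom-up: v[k] = max over allowed piece i of (p[i] + v[k−i]) − 1 per cut.
v[1] = 2
v[2] = 4
v[3] = 5  (first piece 1, then v[2]=4)
v[4] = 11
v[5] = 12  (first piece 1, then v[4]=11)
v[6] = 15
v[7] = 16  (first piece 1, then v[6]=15)
One optimal plan: pieces 6 + 1 (1 cut) → $17 − $1 = $16.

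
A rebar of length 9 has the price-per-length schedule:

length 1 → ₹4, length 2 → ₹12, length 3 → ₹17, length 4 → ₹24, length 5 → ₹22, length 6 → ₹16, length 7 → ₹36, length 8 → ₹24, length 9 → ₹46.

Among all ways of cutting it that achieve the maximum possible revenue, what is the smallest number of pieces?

3

Consider every possible first cut. r[k] is the best of p[i]+r[k−i] over all sellable i≤k.
r[1] = 4
r[2] = 12
r[3] = 17
r[4] = 24  (first piece 2, then r[2]=12)
r[5] = 29  (first piece 2, then r[3]=17)
r[6] = 36  (first piece 2, then r[4]=24)
r[7] = 41  (first piece 2, then r[5]=29)
r[8] = 48  (first piece 2, then r[6]=36)
r[9] = 53  (first piece 2, then r[7]=41)
Maximum revenue is ₹53.
Now minimize piece count subject to staying optimal: for each k, pieces[k] = 1 + min over i with p[i]+r[k−i]=r[k] of pieces[k−i].
pieces[6] = 2
pieces[7] = 2
pieces[8] = 2
pieces[9] = 3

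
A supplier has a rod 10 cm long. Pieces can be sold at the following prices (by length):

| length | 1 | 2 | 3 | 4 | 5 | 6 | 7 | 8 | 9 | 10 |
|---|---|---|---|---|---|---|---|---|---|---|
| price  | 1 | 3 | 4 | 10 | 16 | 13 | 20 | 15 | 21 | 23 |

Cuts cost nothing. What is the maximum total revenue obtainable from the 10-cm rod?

Let r[k] be the best obtainable value from length k. For each k, try every first piece i and keep the best of price[i] + r[k−i].
r[1] = 1
r[2] = 3
r[3] = 4  (first piece 1, then r[2]=3)
r[4] = 10
r[5] = 16
r[6] = 17  (first piece 1, then r[5]=16)
r[7] = 20
r[8] = 21  (first piece 1, then r[7]=20)
r[9] = 26  (first piece 4, then r[5]=16)
r[10] = 32  (first piece 5, then r[5]=16)
One optimal cutting: 5 + 5 → $16 + $16 = $32.

32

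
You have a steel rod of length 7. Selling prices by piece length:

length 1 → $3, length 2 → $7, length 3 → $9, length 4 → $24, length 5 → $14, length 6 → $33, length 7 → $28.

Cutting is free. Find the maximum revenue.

36

Let best[k] be the best obtainable value from length k. For each k, try every first piece i and keep the best of price[i] + best[k−i].
best[1] = 3
best[2] = 7
best[3] = 10  (first piece 1, then best[2]=7)
best[4] = 24
best[5] = 27  (first piece 1, then best[4]=24)
best[6] = 33
best[7] = 36  (first piece 1, then best[6]=33)
One optimal cutting: 6 + 1 → $33 + $3 = $36.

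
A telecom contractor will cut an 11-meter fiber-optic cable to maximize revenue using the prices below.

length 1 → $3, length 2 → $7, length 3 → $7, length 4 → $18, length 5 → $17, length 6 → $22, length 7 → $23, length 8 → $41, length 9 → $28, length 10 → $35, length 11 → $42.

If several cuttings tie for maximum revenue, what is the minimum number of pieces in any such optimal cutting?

3

Consider every possible first cut. r[k] is the best of p[i]+r[k−i] over all sellable i≤k.
r[1] = 3
r[2] = max(3+3, 7+0) = 7
r[3] = max(3+7, 7+3, 7+0) = 10
r[4] = max(3+10, 7+7, 7+3, 18+0) = 18
r[5] = max(3+18, 7+10, 7+7, 18+3, 17+0) = 21
r[6] = max(3+21, 7+18, 7+10, 18+7, 17+3, 22+0) = 25
r[7] = max(3+25, 7+21, 7+18, …, 22+3, 23+0) = 28
r[8] = max(3+28, 7+25, 7+21, …, 23+3, 41+0) = 41
r[9] = max(3+41, 7+28, 7+25, …, 41+3, 28+0) = 44
r[10] = max(3+44, 7+41, 7+28, …, 28+3, 35+0) = 48
r[11] = max(3+48, 7+44, 7+41, …, 35+3, 42+0) = 51
Maximum revenue is $51.
Now minimize piece count subject to staying optimal: for each k, pieces[k] = 1 + min over i with p[i]+r[k−i]=r[k] of pieces[k−i].
pieces[8] = 1
pieces[9] = 2
pieces[10] = 2
pieces[11] = 3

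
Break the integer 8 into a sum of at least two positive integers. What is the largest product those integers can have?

Define g[k] = max over 1≤i<k of i · max(k−i, g[k−i]); the inner max lets the remainder stay uncut if that's better.
g[2] = 1×max(1,0) = 1×1 = 1
g[3] = max(1×2, 2×1) = 2
g[4] = max(1×3, 2×2, 3×1) = 4
g[5] = max(1×4, 2×3, 3×2, 4×1) = 6
g[6] = max(1×6, 2×4, 3×3, 4×2, 5×1) = 9
g[7] = max(1×9, 2×6, 3×4, 4×3, 5×2, 6×1) = 12
g[8] = max(1×12, 2×9, 3×6, …, 6×2, 7×1) = 18
One optimal split: 3 + 3 + 2; product 3×3×2 = 18.

18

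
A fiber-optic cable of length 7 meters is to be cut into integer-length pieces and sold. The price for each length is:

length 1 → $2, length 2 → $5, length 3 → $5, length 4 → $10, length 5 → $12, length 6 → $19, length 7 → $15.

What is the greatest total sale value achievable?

21

Let R[k] be the best obtainable value from length k. For each k, try every first piece i and keep the best of price[i] + R[k−i].
R[1] = 2
R[2] = 5
R[3] = 7  (first piece 1, then R[2]=5)
R[4] = 10  (first piece 2, then R[2]=5)
R[5] = 12  (first piece 1, then R[4]=10)
R[6] = 19
R[7] = 21  (first piece 1, then R[6]=19)
One optimal cutting: 6 + 1 → $19 + $2 = $21.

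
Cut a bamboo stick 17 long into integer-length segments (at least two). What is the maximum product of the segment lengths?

486

Define f[k] = max over 1≤i<k of i · max(k−i, f[k−i]); the inner max lets the remainder stay uncut if that's better.
Small cases: f[2]=1, f[3]=2, f[4]=4, f[5]=6, f[6]=9, f[7]=12, f[8]=18, f[9]=27, f[10]=36, f[11]=54.
f[12] = 3×max(9,27) = 3×27 = 81
f[13] = 2×max(11,54) = 2×54 = 108
f[14] = 2×max(12,81) = 2×81 = 162
f[15] = 3×max(12,81) = 3×81 = 243
f[16] = 2×max(14,162) = 2×162 = 324
f[17] = 2×max(15,243) = 2×243 = 486
One optimal split: 3 + 3 + 3 + 3 + 3 + 2; product 3×3×3×3×3×2 = 486.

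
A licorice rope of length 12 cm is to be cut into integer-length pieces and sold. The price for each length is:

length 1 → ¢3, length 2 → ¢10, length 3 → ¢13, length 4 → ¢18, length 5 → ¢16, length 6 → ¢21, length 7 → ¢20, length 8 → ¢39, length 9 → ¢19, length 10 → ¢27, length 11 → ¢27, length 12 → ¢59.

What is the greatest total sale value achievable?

Consider every possible first cut. r[k] is the best of p[i]+r[k−i] over all sellable i≤k.
r[1] = 3
r[2] = max(3+3, 10+0) = 10
r[3] = max(3+10, 10+3, 13+0) = 13
r[4] = max(3+13, 10+10, 13+3, 18+0) = 20
r[5] = max(3+20, 10+13, 13+10, 18+3, 16+0) = 23
r[6] = max(3+23, 10+20, 13+13, 18+10, 16+3, 21+0) = 30
r[7] = max(3+30, 10+23, 13+20, …, 21+3, 20+0) = 33
r[8] = max(3+33, 10+30, 13+23, …, 20+3, 39+0) = 40
r[9] = max(3+40, 10+33, 13+30, …, 39+3, 19+0) = 43
r[10] = max(3+43, 10+40, 13+33, …, 19+3, 27+0) = 50
r[11] = max(3+50, 10+43, 13+40, …, 27+3, 27+0) = 53
r[12] = max(3+53, 10+50, 13+43, …, 27+3, 59+0) = 60
One optimal cutting: 2 + 2 + 2 + 2 + 2 + 2 → ¢10 + ¢10 + ¢10 + ¢10 + ¢10 + ¢10 = ¢60.

60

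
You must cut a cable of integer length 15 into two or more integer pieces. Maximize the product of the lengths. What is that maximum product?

243

Fill m[k] for k=2..15: at each k try every first piece i and multiply by the better of (k−i) uncut or m[k−i].
m[2] = 1*max(1,0) = 1*1 = 1
m[3] = max(1*2, 2*1) = 2
m[4] = max(1*3, 2*2, 3*1) = 4
m[5] = max(1*4, 2*3, 3*2, 4*1) = 6
m[6] = max(1*6, 2*4, 3*3, 4*2, 5*1) = 9
m[7] = max(1*9, 2*6, 3*4, 4*3, 5*2, 6*1) = 12
m[8] = max(1*12, 2*9, 3*6, …, 6*2, 7*1) = 18
m[9] = max(1*18, 2*12, 3*9, …, 7*2, 8*1) = 27
m[10] = max(1*27, 2*18, 3*12, …, 8*2, 9*1) = 36
m[11] = max(1*36, 2*27, 3*18, …, 9*2, 10*1) = 54
m[12] = max(1*54, 2*36, 3*27, …, 10*2, 11*1) = 81
m[13] = max(1*81, 2*54, 3*36, …, 11*2, 12*1) = 108
m[14] = max(1*108, 2*81, 3*54, …, 12*2, 13*1) = 162
m[15] = max(1*162, 2*108, 3*81, …, 13*2, 14*1) = 243
One optimal split: 3 + 3 + 3 + 3 + 3; product 3*3*3*3*3 = 243.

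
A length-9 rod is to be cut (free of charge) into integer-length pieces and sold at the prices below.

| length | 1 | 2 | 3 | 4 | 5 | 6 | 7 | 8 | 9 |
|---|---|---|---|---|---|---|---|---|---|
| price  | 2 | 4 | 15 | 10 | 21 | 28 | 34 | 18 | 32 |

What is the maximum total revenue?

Consider every possible first cut. v[k] is the best of p[i]+v[k−i] over all sellable i≤k.
v[1] = 2
v[2] = max(2+2, 4+0) = 4
v[3] = max(2+4, 4+2, 15+0) = 15
v[4] = max(2+15, 4+4, 15+2, 10+0) = 17
v[5] = max(2+17, 4+15, 15+4, 10+2, 21+0) = 21
v[6] = max(2+21, 4+17, 15+15, 10+4, 21+2, 28+0) = 30
v[7] = max(2+30, 4+21, 15+17, …, 28+2, 34+0) = 34
v[8] = max(2+34, 4+30, 15+21, …, 34+2, 18+0) = 36
v[9] = max(2+36, 4+34, 15+30, …, 18+2, 32+0) = 45
One optimal cutting: 3 + 3 + 3 → $15 + $15 + $15 = $45.

45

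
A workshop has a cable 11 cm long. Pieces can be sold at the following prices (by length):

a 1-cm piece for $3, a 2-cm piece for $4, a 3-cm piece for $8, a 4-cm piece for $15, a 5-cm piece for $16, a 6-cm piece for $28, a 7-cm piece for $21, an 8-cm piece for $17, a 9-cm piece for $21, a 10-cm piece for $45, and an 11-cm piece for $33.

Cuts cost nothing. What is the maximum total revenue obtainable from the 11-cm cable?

48

Consider every possible first cut. R[k] is the best of p[i]+R[k−i] over all sellable i≤k.
R[1] = 3
R[2] = max(3+3, 4+0) = 6
R[3] = max(3+6, 4+3, 8+0) = 9
R[4] = max(3+9, 4+6, 8+3, 15+0) = 15
R[5] = max(3+15, 4+9, 8+6, 15+3, 16+0) = 18
R[6] = max(3+18, 4+15, 8+9, 15+6, 16+3, 28+0) = 28
R[7] = max(3+28, 4+18, 8+15, …, 28+3, 21+0) = 31
R[8] = max(3+31, 4+28, 8+18, …, 21+3, 17+0) = 34
R[9] = max(3+34, 4+31, 8+28, …, 17+3, 21+0) = 37
R[10] = max(3+37, 4+34, 8+31, …, 21+3, 45+0) = 45
R[11] = max(3+45, 4+37, 8+34, …, 45+3, 33+0) = 48
One optimal cutting: 10 + 1 → $45 + $3 = $48.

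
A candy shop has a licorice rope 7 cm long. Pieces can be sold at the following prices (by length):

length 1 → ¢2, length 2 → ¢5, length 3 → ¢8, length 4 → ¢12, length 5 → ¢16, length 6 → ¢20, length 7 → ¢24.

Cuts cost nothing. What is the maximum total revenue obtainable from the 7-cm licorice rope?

Let r[k] be the best obtainable value from length k. For each k, try every first piece i and keep the best of price[i] + r[k−i].
r[1] = 2
r[2] = max(2+2, 5+0) = 5
r[3] = max(2+5, 5+2, 8+0) = 8
r[4] = max(2+8, 5+5, 8+2, 12+0) = 12
r[5] = max(2+12, 5+8, 8+5, 12+2, 16+0) = 16
r[6] = max(2+16, 5+12, 8+8, 12+5, 16+2, 20+0) = 20
r[7] = max(2+20, 5+16, 8+12, …, 20+2, 24+0) = 24
Best is to sell the whole 7-cm piece uncut for ¢24.

24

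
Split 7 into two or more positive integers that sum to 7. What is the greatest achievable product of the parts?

Fill f[k] for k=2..7: at each k try every first piece i and multiply by the better of (k−i) uncut or f[k−i].
f[2] = 1*max(1,0) = 1*1 = 1
f[3] = 1*max(2,1) = 1*2 = 2
f[4] = 2*max(2,1) = 2*2 = 4
f[5] = 2*max(3,2) = 2*3 = 6
f[6] = 3*max(3,2) = 3*3 = 9
f[7] = 2*max(5,6) = 2*6 = 12
One optimal split: 3 + 2 + 2; product 3*2*2 = 12.

12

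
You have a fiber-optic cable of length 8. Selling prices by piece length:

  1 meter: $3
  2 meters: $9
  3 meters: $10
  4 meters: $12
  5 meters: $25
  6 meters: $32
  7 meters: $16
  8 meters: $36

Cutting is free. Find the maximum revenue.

41

Consider every possible first cut. best[k] is the best of p[i]+best[k−i] over all sellable i≤k.
best[1] = 3
best[2] = 9
best[3] = 12  (first piece 1, then best[2]=9)
best[4] = 18  (first piece 2, then best[2]=9)
best[5] = 25
best[6] = 32
best[7] = 35  (first piece 1, then best[6]=32)
best[8] = 41  (first piece 2, then best[6]=32)
One optimal cutting: 6 + 2 → $32 + $9 = $41.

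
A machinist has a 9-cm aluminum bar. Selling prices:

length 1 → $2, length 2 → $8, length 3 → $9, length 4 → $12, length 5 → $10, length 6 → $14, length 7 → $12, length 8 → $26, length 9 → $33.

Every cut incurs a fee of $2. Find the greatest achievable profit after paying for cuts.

33

Let net[k] be the best obtainable value from length k. For each k, try every first piece i and keep the best of price[i] + net[k−i] minus the 2 cut fee when i<k.
net[1] = 2
net[2] = 8
net[3] = 9
net[4] = 14  (first piece 2, then net[2]=8)
net[5] = 15  (first piece 2, then net[3]=9)
net[6] = 20  (first piece 2, then net[4]=14)
net[7] = 21  (first piece 2, then net[5]=15)
net[8] = 26  (first piece 2, then net[6]=20)
net[9] = 33
Best is to make no cuts and sell whole for $33.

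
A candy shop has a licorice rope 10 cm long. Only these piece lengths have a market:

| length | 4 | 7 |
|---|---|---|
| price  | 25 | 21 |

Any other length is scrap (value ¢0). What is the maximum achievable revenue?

50

Consider every possible first cut. f[k] is the best of p[i]+f[k−i] over all sellable i≤k.
f[1] = 0
f[2] = 0
f[3] = 0
f[4] = 25
f[5] = 25
f[6] = 25
f[7] = max(25+0, 21+0) = 25
f[8] = max(25+25, 21+0) = 50
f[9] = max(25+25, 21+0) = 50
f[10] = max(25+25, 21+0) = 50
One optimal cutting: pieces 4 + 4 with 2 cm of scrap → ¢50.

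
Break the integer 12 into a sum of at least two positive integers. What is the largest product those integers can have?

Define g[k] = max over 1≤i<k of i · max(k−i, g[k−i]); the inner max lets the remainder stay uncut if that's better.
Small cases: g[2]=1, g[3]=2, g[4]=4, g[5]=6.
g[6] = 3×max(3,2) = 3×3 = 9
g[7] = 2×max(5,6) = 2×6 = 12
g[8] = 2×max(6,9) = 2×9 = 18
g[9] = 3×max(6,9) = 3×9 = 27
g[10] = 2×max(8,18) = 2×18 = 36
g[11] = 2×max(9,27) = 2×27 = 54
g[12] = 3×max(9,27) = 3×27 = 81
One optimal split: 3 + 3 + 3 + 3; product 3×3×3×3 = 81.

81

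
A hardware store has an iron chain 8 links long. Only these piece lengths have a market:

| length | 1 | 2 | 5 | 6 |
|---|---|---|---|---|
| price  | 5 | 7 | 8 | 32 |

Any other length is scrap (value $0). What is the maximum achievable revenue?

42

Let r[k] be the best obtainable value from length k. For each k, try every first piece i and keep the best of price[i] + r[k−i].
r[1] = 5
r[2] = 10  (first piece 1, then r[1]=5)
r[3] = 15  (first piece 1, then r[2]=10)
r[4] = 20  (first piece 1, then r[3]=15)
r[5] = 25  (first piece 1, then r[4]=20)
r[6] = 32
r[7] = 37  (first piece 1, then r[6]=32)
r[8] = 42  (first piece 1, then r[7]=37)
One optimal cutting: 6 + 1 + 1 → $42.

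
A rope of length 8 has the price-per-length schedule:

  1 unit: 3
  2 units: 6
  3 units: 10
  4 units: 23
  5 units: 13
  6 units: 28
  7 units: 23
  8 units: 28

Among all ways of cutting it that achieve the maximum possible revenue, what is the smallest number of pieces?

2

Build r[k] bottom-up: r[k] = max over allowed piece i of (p[i] + r[k−i]).
r[1] = 3
r[2] = 6  (first piece 1, then r[1]=3)
r[3] = 10
r[4] = 23
r[5] = 26  (first piece 1, then r[4]=23)
r[6] = 29  (first piece 1, then r[5]=26)
r[7] = 33  (first piece 3, then r[4]=23)
r[8] = 46  (first piece 4, then r[4]=23)
Maximum revenue is 46.
Now minimize piece count subject to staying optimal: for each k, pieces[k] = 1 + min over i with p[i]+r[k−i]=r[k] of pieces[k−i].
pieces[5] = 2
pieces[6] = 2
pieces[7] = 2
pieces[8] = 2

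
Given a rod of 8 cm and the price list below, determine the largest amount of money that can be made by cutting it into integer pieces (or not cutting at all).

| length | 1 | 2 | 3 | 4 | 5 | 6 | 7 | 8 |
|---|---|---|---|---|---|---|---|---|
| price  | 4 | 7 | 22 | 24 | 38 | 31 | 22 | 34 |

Consider every possible first cut. best[k] is the best of p[i]+best[k−i] over all sellable i≤k.
best[1] = 4
best[2] = max(4+4, 7+0) = 8
best[3] = max(4+8, 7+4, 22+0) = 22
best[4] = max(4+22, 7+8, 22+4, 24+0) = 26
best[5] = max(4+26, 7+22, 22+8, 24+4, 38+0) = 38
best[6] = max(4+38, 7+26, 22+22, 24+8, 38+4, 31+0) = 44
best[7] = max(4+44, 7+38, 22+26, …, 31+4, 22+0) = 48
best[8] = max(4+48, 7+44, 22+38, …, 22+4, 34+0) = 60
One optimal cutting: 5 + 3 → $38 + $22 = $60.

60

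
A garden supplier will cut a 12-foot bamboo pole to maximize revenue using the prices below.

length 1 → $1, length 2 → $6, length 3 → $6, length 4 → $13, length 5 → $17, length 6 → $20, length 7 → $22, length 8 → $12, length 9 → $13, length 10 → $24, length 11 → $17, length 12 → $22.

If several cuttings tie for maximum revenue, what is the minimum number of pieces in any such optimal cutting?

2

Consider every possible first cut. r[k] is the best of p[i]+r[k−i] over all sellable i≤k.
r[1] = 1
r[2] = max(1+1, 6+0) = 6
r[3] = max(1+6, 6+1, 6+0) = 7
r[4] = max(1+7, 6+6, 6+1, 13+0) = 13
r[5] = max(1+13, 6+7, 6+6, 13+1, 17+0) = 17
r[6] = max(1+17, 6+13, 6+7, 13+6, 17+1, 20+0) = 20
r[7] = max(1+20, 6+17, 6+13, …, 20+1, 22+0) = 23
r[8] = max(1+23, 6+20, 6+17, …, 22+1, 12+0) = 26
r[9] = max(1+26, 6+23, 6+20, …, 12+1, 13+0) = 30
r[10] = max(1+30, 6+26, 6+23, …, 13+1, 24+0) = 34
r[11] = max(1+34, 6+30, 6+26, …, 24+1, 17+0) = 37
r[12] = max(1+37, 6+34, 6+30, …, 17+1, 22+0) = 40
Maximum revenue is $40.
Now minimize piece count subject to staying optimal: for each k, pieces[k] = 1 + min over i with p[i]+r[k−i]=r[k] of pieces[k−i].
pieces[9] = 2
pieces[10] = 2
pieces[11] = 2
pieces[12] = 2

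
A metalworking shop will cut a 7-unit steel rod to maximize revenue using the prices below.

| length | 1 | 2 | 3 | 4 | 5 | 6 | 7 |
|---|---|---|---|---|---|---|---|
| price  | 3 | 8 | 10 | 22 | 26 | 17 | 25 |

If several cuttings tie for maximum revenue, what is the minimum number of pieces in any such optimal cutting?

Consider every possible first cut. r[k] is the best of p[i]+r[k−i] over all sellable i≤k.
r[1] = 3
r[2] = max(3+3, 8+0) = 8
r[3] = max(3+8, 8+3, 10+0) = 11
r[4] = max(3+11, 8+8, 10+3, 22+0) = 22
r[5] = max(3+22, 8+11, 10+8, 22+3, 26+0) = 26
r[6] = max(3+26, 8+22, 10+11, 22+8, 26+3, 17+0) = 30
r[7] = max(3+30, 8+26, 10+22, …, 17+3, 25+0) = 34
Maximum revenue is $34.
Now minimize piece count subject to staying optimal: for each k, pieces[k] = 1 + min over i with p[i]+r[k−i]=r[k] of pieces[k−i].
pieces[4] = 1
pieces[5] = 1
pieces[6] = 2
pieces[7] = 2

2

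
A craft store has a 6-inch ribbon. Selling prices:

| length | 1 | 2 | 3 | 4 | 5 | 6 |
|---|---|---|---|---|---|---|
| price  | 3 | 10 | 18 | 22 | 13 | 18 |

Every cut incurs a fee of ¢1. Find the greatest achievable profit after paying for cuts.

Consider every possible first cut. v[k] is the best of p[i]+v[k−i] over all sellable i≤k, charging 1 whenever i<k.
v[1] = 3
v[2] = max(3+3-1, 10+0) = 10
v[3] = max(3+10-1, 10+3-1, 18+0) = 18
v[4] = max(3+18-1, 10+10-1, 18+3-1, 22+0) = 22
v[5] = max(3+22-1, 10+18-1, 18+10-1, 22+3-1, 13+0) = 27
v[6] = max(3+27-1, 10+22-1, 18+18-1, 22+10-1, 13+3-1, 18+0) = 35
One optimal plan: pieces 3 + 3 (1 cut) → ¢36 − ¢1 = ¢35.

35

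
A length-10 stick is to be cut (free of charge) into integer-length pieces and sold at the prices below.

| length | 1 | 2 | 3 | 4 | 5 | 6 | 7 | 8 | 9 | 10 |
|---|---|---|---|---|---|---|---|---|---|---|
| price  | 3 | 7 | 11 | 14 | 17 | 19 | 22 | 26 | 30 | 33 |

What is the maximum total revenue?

Consider every possible first cut. r[k] is the best of p[i]+r[k−i] over all sellable i≤k.
r[1] = 3
r[2] = max(3+3, 7+0) = 7
r[3] = max(3+7, 7+3, 11+0) = 11
r[4] = max(3+11, 7+7, 11+3, 14+0) = 14
r[5] = max(3+14, 7+11, 11+7, 14+3, 17+0) = 18
r[6] = max(3+18, 7+14, 11+11, 14+7, 17+3, 19+0) = 22
r[7] = max(3+22, 7+18, 11+14, …, 19+3, 22+0) = 25
r[8] = max(3+25, 7+22, 11+18, …, 22+3, 26+0) = 29
r[9] = max(3+29, 7+25, 11+22, …, 26+3, 30+0) = 33
r[10] = max(3+33, 7+29, 11+25, …, 30+3, 33+0) = 36
One optimal cutting: 3 + 3 + 3 + 1 → €11 + €11 + €11 + €3 = €36.

36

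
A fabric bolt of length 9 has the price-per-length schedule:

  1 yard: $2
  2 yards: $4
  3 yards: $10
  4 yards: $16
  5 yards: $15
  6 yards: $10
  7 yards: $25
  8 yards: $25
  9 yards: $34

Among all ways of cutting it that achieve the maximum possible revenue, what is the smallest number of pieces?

Build r[k] bottom-up: r[k] = max over allowed piece i of (p[i] + r[k−i]).
r[1] = 2
r[2] = 4  (first piece 1, then r[1]=2)
r[3] = 10
r[4] = 16
r[5] = 18  (first piece 1, then r[4]=16)
r[6] = 20  (first piece 1, then r[5]=18)
r[7] = 26  (first piece 3, then r[4]=16)
r[8] = 32  (first piece 4, then r[4]=16)
r[9] = 34  (first piece 1, then r[8]=32)
Maximum revenue is $34.
Now minimize piece count subject to staying optimal: for each k, pieces[k] = 1 + min over i with p[i]+r[k−i]=r[k] of pieces[k−i].
pieces[6] = 2
pieces[7] = 2
pieces[8] = 2
pieces[9] = 1

1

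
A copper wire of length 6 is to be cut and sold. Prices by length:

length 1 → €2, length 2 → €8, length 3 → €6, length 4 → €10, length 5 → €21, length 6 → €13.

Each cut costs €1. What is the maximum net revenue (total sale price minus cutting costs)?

Let r[k] be the best obtainable value from length k. For each k, try every first piece i and keep the best of price[i] + r[k−i] minus the 1 cut fee when i<k.
r[1] = 2
r[2] = 8
r[3] = 9  (first piece 1, then r[2]=8)
r[4] = 15  (first piece 2, then r[2]=8)
r[5] = 21
r[6] = 22  (first piece 1, then r[5]=21)
One optimal plan: pieces 5 + 1 (1 cut) → €23 − €1 = €22.

22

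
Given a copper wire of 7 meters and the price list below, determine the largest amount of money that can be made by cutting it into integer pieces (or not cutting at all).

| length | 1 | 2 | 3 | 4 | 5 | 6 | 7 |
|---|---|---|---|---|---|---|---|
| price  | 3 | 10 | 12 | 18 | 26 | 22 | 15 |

36

Let best[k] be the best obtainable value from length k. For each k, try every first piece i and keep the best of price[i] + best[k−i].
best[1] = 3
best[2] = max(3+3, 10+0) = 10
best[3] = max(3+10, 10+3, 12+0) = 13
best[4] = max(3+13, 10+10, 12+3, 18+0) = 20
best[5] = max(3+20, 10+13, 12+10, 18+3, 26+0) = 26
best[6] = max(3+26, 10+20, 12+13, 18+10, 26+3, 22+0) = 30
best[7] = max(3+30, 10+26, 12+20, …, 22+3, 15+0) = 36
One optimal cutting: 5 + 2 → €26 + €10 = €36.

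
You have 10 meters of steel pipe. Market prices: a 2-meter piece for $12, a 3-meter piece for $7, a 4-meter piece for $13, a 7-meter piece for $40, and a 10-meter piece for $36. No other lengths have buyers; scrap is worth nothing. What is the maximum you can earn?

Let f[k] be the best obtainable value from length k. For each k, try every first piece i and keep the best of price[i] + f[k−i].
f[1] = 0
f[2] = 12
f[3] = max(12+0, 7+0) = 12
f[4] = max(12+12, 7+0, 13+0) = 24
f[5] = max(12+12, 7+12, 13+0) = 24
f[6] = max(12+24, 7+12, 13+12) = 36
f[7] = max(12+24, 7+24, 13+12, 40+0) = 40
f[8] = max(12+36, 7+24, 13+24, 40+0) = 48
f[9] = max(12+40, 7+36, 13+24, 40+12) = 52
f[10] = max(12+48, 7+40, 13+36, 40+12, 36+0) = 60
One optimal cutting: 2 + 2 + 2 + 2 + 2 → $60.

60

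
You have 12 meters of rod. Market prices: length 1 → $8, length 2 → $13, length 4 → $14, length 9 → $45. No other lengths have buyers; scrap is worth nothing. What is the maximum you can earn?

96

Build best[k] bottom-up: best[k] = max over allowed piece i of (p[i] + best[k−i]).
best[1] = 8
best[2] = max(8+8, 13+0) = 16
best[3] = max(8+16, 13+8) = 24
best[4] = max(8+24, 13+16, 14+0) = 32
best[5] = max(8+32, 13+24, 14+8) = 40
best[6] = max(8+40, 13+32, 14+16) = 48
best[7] = max(8+48, 13+40, 14+24) = 56
best[8] = max(8+56, 13+48, 14+32) = 64
best[9] = max(8+64, 13+56, 14+40, 45+0) = 72
best[10] = max(8+72, 13+64, 14+48, 45+8) = 80
best[11] = max(8+80, 13+72, 14+56, 45+16) = 88
best[12] = max(8+88, 13+80, 14+64, 45+24) = 96
One optimal cutting: 1 + 1 + 1 + 1 + 1 + 1 + 1 + 1 + 1 + 1 + 1 + 1 → $96.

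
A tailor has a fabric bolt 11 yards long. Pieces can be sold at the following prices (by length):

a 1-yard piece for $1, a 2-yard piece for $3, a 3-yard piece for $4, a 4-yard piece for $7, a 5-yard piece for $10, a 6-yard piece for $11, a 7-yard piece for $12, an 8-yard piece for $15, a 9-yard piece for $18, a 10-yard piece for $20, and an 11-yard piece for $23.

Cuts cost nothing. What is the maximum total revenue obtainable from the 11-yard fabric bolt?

Consider every possible first cut. r[k] is the best of p[i]+r[k−i] over all sellable i≤k.
r[1] = 1
r[2] = 3
r[3] = 4  (first piece 1, then r[2]=3)
r[4] = 7
r[5] = 10
r[6] = 11  (first piece 1, then r[5]=10)
r[7] = 13  (first piece 2, then r[5]=10)
r[8] = 15
r[9] = 18
r[10] = 20  (first piece 5, then r[5]=10)
r[11] = 23
Best is to sell the whole 11-yard piece uncut for $23.

23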